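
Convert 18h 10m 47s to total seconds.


65447 seconds

Hours: 18 × 3600 = 64800
Minutes: 10 × 60 = 600
Seconds: 47
Total = 64800 + 600 + 47 = 65447


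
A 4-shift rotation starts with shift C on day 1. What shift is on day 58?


Shifts: A, B, C, D
Start: C (index 2)
Day 58: (2 + 58 - 1) mod 4
= 59 mod 4
= 3
Index 3 → shift D

Shift D


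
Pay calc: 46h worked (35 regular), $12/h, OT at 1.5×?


$618.00

Regular: 35h × $12 = $420.00
Overtime: 46 - 35 = 11h
OT pay: 11h × $12 × 1.5 = $198.00
Total = $420.00 + $198.00 = $618.00


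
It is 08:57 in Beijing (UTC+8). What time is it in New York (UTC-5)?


Time difference = UTC-5 - UTC+8 = -13 hours
New hour = (8 -13) mod 24
= -5 mod 24 = 19
Minutes unchanged → 19:57; -5 < 0 → previous day

19:57 (previous day)


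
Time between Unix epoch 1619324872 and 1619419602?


Difference = 1619419602 - 1619324872 = 94730 seconds
In hours: 94730 / 3600 ≈ 26.3
In days: 94730 / 86400 ≈ 1.10

94730 seconds (26.3 hours / 1.10 days)


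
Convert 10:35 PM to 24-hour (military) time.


Input: 10:35 PM
PM: 10 + 12 = 22

22:35


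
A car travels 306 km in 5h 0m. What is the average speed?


Distance: 306 km
Time: 5 hours
Speed = 306 / 5 = 61.2 km/h

61.2 km/h


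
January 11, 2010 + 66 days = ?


March 18, 2010

Start: January 11, 2010
Add 66 days
January 11 → February 1: 31 - 11 + 1 = 21 days (66 - 21 = 45 left)
February 1 → March 1: 28 - 1 + 1 = 28 days (45 - 28 = 17 left)
March 1 + 17 = March 18, 2010


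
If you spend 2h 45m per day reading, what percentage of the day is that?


11.5%

Time: 165 minutes
Day: 1440 minutes
Percentage = (165/1440) × 100 ≈ 11.5%


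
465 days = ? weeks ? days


Weeks: 465 ÷ 7 = 66 remainder 3

66 weeks 3 days


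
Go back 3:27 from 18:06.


Start: 1086 minutes from midnight
Subtract: 207 minutes
Remaining: 1086 - 207 = 879
Hours: 14, Minutes: 39

14:39


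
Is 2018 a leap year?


Rules: divisible by 4 AND (not by 100 OR by 400)
2018 ÷ 4 = 504 remainder 2 → not divisible by 4
Not divisible by 4 → not a leap year

No


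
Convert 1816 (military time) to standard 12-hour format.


Hour: 18
18 - 12 = 6 → PM

6:16 PM


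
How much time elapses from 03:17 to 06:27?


End time in minutes: 6×60 + 27 = 387
Start time in minutes: 3×60 + 17 = 197
Difference = 387 - 197 = 190 minutes
= 3 hours 10 minutes

3h 10m


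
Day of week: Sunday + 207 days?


Start: Sunday (index 6)
(6 + 207) mod 7
= 213 mod 7
= 3
Index 3 → Thursday

Thursday


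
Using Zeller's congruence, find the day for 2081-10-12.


Sunday

Zeller's congruence:
q=12, m=10, k=81, j=20
h = (12 + ⌊13×11/5⌋ + 81 + ⌊81/4⌋ + ⌊20/4⌋ - 2×20) mod 7
= (12 + 28 + 81 + 20 + 5 - 40) mod 7
= 106 mod 7 = 1
h=1 → Sunday


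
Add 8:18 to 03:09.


11:27

Start: 189 minutes from midnight
Add: 498 minutes
Total: 687 minutes
Hours: 687 ÷ 60 = 11 remainder 27


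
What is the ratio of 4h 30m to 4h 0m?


9:8 (1.13)

Duration 1: 270 minutes
Duration 2: 240 minutes
Ratio = 270:240
GCD = 30
Simplified = 9:8
As a decimal: 9/8 ≈ 1.13


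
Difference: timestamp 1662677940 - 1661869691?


808249 seconds (224.5 hours / 9.35 days)

Difference = 1662677940 - 1661869691 = 808249 seconds
In hours: 808249 / 3600 ≈ 224.5
In days: 808249 / 86400 ≈ 9.35


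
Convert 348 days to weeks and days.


49 weeks 5 days

Weeks: 348 ÷ 7 = 49 remainder 5


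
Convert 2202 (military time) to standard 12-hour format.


10:02 PM

Hour: 22
22 - 12 = 10 → PM


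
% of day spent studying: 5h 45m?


24.0%

Time: 345 minutes
Day: 1440 minutes
Percentage = (345/1440) × 100 ≈ 24.0%


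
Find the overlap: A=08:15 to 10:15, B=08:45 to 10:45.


90 minutes

Meeting A: 495-615 (in minutes from midnight)
Meeting B: 525-645
Overlap start = max(495, 525) = 525
Overlap end = min(615, 645) = 615
Overlap = max(0, 615 - 525) = 90 min


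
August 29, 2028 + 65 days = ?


November 2, 2028

Start: August 29, 2028
Add 65 days
August 29 → September 1: 31 - 29 + 1 = 3 days (65 - 3 = 62 left)
September 1 → October 1: 30 - 1 + 1 = 30 days (62 - 30 = 32 left)
October 1 → November 1: 31 - 1 + 1 = 31 days (32 - 31 = 1 left)
November 1 + 1 = November 2, 2028


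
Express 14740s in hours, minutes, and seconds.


Hours: 14740 ÷ 3600 = 4 remainder 340
Minutes: 340 ÷ 60 = 5 remainder 40
Seconds: 40

4h 5m 40s


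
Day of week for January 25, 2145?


Zeller's congruence:
q=25, m=13, k=44, j=21
h = (25 + ⌊13×14/5⌋ + 44 + ⌊44/4⌋ + ⌊21/4⌋ - 2×21) mod 7
= (25 + 36 + 44 + 11 + 5 - 42) mod 7
= 79 mod 7 = 2
h=2 → Monday

Monday


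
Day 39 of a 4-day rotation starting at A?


Shifts: A, B, C, D
Start: A (index 0)
Day 39: (0 + 39 - 1) mod 4
= 38 mod 4
= 2
Index 2 → shift C

Shift C


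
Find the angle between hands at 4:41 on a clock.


Hour hand = 4×30 + 41×0.5 = 140.5°
Minute hand = 41×6 = 246°
Difference = |140.5 - 246| = 105.5°

105.5°


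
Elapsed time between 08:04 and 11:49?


End time in minutes: 11×60 + 49 = 709
Start time in minutes: 8×60 + 4 = 484
Difference = 709 - 484 = 225 minutes
= 3 hours 45 minutes

3h 45m


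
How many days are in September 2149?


30 days

Month: September (month 9)
September has 30 days


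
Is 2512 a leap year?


Rules: divisible by 4 AND (not by 100 OR by 400)
2512 ÷ 4 = 628 exactly → divisible by 4
2512 ÷ 100 = 25 remainder 12 → not divisible by 100
Divisible by 4 but not by 100 → leap year

Yes


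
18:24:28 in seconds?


66268 seconds

Hours: 18 × 3600 = 64800
Minutes: 24 × 60 = 1440
Seconds: 28
Total = 64800 + 1440 + 28 = 66268


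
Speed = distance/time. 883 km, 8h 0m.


Distance: 883 km
Time: 8 hours
Speed = 883 / 8 ≈ 110.4 km/h

110.4 km/h


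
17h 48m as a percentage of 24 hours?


Total minutes: 17×60 + 48 = 1068
Day = 24×60 = 1440 minutes
Fraction = 1068/1440 ≈ 0.7417
As a percentage: 1068/1440 × 100 ≈ 74.17%

0.7417 (74.17%)


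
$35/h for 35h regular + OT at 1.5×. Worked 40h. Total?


$1487.50

Regular: 35h × $35 = $1225.00
Overtime: 40 - 35 = 5h
OT pay: 5h × $35 × 1.5 = $262.50
Total = $1225.00 + $262.50 = $1487.50


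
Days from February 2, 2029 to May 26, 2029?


From February 2, 2029 to May 26, 2029
Rest of February 2029: 28 - 2 = 26
Full months: March 31, April 30
Days into May 2029: 26
Total = 26 + 31 + 30 + 26 = 113 days

113 days


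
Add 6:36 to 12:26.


Start: 746 minutes from midnight
Add: 396 minutes
Total: 1142 minutes
Hours: 1142 ÷ 60 = 19 remainder 2

19:02


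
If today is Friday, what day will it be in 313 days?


Wednesday

Start: Friday (index 4)
(4 + 313) mod 7
= 317 mod 7
= 2
Index 2 → Wednesday


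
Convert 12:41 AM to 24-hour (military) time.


Input: 12:41 AM
12 AM → 00 (midnight)

00:41


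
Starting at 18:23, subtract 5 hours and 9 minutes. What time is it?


13:14

Start: 1103 minutes from midnight
Subtract: 309 minutes
Remaining: 1103 - 309 = 794
Hours: 13, Minutes: 14


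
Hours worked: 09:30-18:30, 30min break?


8h 30m (510 minutes)

Total time = (18×60+30) - (9×60+30)
= 1110 - 570 = 540 min
Minus break: 540 - 30 = 510 min
= 8h 30m


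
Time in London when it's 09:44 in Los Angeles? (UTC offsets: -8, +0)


Time difference = UTC+0 - UTC-8 = +8 hours
New hour = (9 + 8) mod 24
= 17 mod 24 = 17
Minutes unchanged → 17:44

17:44


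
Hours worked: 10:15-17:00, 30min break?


Total time = (17×60+0) - (10×60+15)
= 1020 - 615 = 405 min
Minus break: 405 - 30 = 375 min
= 6h 15m

6h 15m (375 minutes)


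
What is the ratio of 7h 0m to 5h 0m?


Duration 1: 420 minutes
Duration 2: 300 minutes
Ratio = 420:300
GCD = 60
Simplified = 7:5
As a decimal: 7/5 = 1.40

7:5 (1.40)


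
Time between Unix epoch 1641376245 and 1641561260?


185015 seconds (51.4 hours / 2.14 days)

Difference = 1641561260 - 1641376245 = 185015 seconds
In hours: 185015 / 3600 ≈ 51.4
In days: 185015 / 86400 ≈ 2.14


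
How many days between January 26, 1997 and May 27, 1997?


From January 26, 1997 to May 27, 1997
Rest of January 1997: 31 - 26 = 5
Full months: February 1997 28, March 31, April 30
Days into May 1997: 27
Total = 5 + 28 + 31 + 30 + 27 = 121 days

121 days


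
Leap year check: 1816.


Rules: divisible by 4 AND (not by 100 OR by 400)
1816 ÷ 4 = 454 exactly → divisible by 4
1816 ÷ 100 = 18 remainder 16 → not divisible by 100
Divisible by 4 but not by 100 → leap year

Yes


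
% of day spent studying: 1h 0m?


Time: 60 minutes
Day: 1440 minutes
Percentage = (60/1440) × 100 ≈ 4.2%

4.2%


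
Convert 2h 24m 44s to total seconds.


Hours: 2 × 3600 = 7200
Minutes: 24 × 60 = 1440
Seconds: 44
Total = 7200 + 1440 + 44 = 8684

8684 seconds


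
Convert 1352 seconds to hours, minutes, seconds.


Hours: 1352 ÷ 3600 = 0 remainder 1352
Minutes: 1352 ÷ 60 = 22 remainder 32
Seconds: 32

0h 22m 32s


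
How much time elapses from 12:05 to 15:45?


End time in minutes: 15×60 + 45 = 945
Start time in minutes: 12×60 + 5 = 725
Difference = 945 - 725 = 220 minutes
= 3 hours 40 minutes

3h 40m


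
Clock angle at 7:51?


Hour hand = 7×30 + 51×0.5 = 235.5°
Minute hand = 51×6 = 306°
Difference = |235.5 - 306| = 70.5°

70.5°


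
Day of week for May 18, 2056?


Zeller's congruence:
q=18, m=5, k=56, j=20
h = (18 + ⌊13×6/5⌋ + 56 + ⌊56/4⌋ + ⌊20/4⌋ - 2×20) mod 7
= (18 + 15 + 56 + 14 + 5 - 40) mod 7
= 68 mod 7 = 5
h=5 → Thursday

Thursday


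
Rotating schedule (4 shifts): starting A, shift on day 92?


Shift D

Shifts: A, B, C, D
Start: A (index 0)
Day 92: (0 + 92 - 1) mod 4
= 91 mod 4
= 3
Index 3 → shift D


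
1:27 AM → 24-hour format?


01:27

Input: 1:27 AM
AM hour stays: 1


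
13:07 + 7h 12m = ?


20:19

Start: 787 minutes from midnight
Add: 432 minutes
Total: 1219 minutes
Hours: 1219 ÷ 60 = 20 remainder 19


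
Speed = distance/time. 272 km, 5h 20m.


Distance: 272 km
Time: 5h 20m = 320 min = 320/60 = 16/3 hours
Speed = 272 ÷ (16/3) = 272 × 3 / 16 = 816/16 = 51.0 km/h

51.0 km/h


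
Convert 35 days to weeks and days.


5 weeks 0 days

Weeks: 35 ÷ 7 = 5 remainder 0


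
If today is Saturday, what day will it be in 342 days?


Friday

Start: Saturday (index 5)
(5 + 342) mod 7
= 347 mod 7
= 4
Index 4 → Friday


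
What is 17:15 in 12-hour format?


Hour: 17
17 - 12 = 5 → PM

5:15 PM


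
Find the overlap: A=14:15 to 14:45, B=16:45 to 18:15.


Meeting A: 855-885 (in minutes from midnight)
Meeting B: 1005-1095
Overlap start = max(855, 1005) = 1005
Overlap end = min(885, 1095) = 885
Overlap = max(0, 885 - 1005) = 0 min

0 minutes


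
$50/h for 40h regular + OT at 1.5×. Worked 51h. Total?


$2825.00

Regular: 40h × $50 = $2000.00
Overtime: 51 - 40 = 11h
OT pay: 11h × $50 × 1.5 = $825.00
Total = $2000.00 + $825.00 = $2825.00


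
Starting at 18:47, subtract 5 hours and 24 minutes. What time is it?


13:23

Start: 1127 minutes from midnight
Subtract: 324 minutes
Remaining: 1127 - 324 = 803
Hours: 13, Minutes: 23


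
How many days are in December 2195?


31 days

Month: December (month 12)
December has 31 days


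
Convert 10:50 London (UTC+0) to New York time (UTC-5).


05:50

Time difference = UTC-5 - UTC+0 = -5 hours
New hour = (10 -5) mod 24
= 5 mod 24 = 5
Minutes unchanged → 05:50


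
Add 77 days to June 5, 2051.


Start: June 5, 2051
Add 77 days
June 5 → July 1: 30 - 5 + 1 = 26 days (77 - 26 = 51 left)
July 1 → August 1: 31 - 1 + 1 = 31 days (51 - 31 = 20 left)
August 1 + 20 = August 21, 2051

August 21, 2051


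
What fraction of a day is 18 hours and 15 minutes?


Total minutes: 18×60 + 15 = 1095
Day = 24×60 = 1440 minutes
Fraction = 1095/1440 ≈ 0.7604
As a percentage: 1095/1440 × 100 ≈ 76.04%

0.7604 (76.04%)


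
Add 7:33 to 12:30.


Start: 750 minutes from midnight
Add: 453 minutes
Total: 1203 minutes
Hours: 1203 ÷ 60 = 20 remainder 3

20:03


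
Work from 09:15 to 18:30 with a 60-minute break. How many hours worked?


8h 15m (495 minutes)

Total time = (18×60+30) - (9×60+15)
= 1110 - 555 = 555 min
Minus break: 555 - 60 = 495 min
= 8h 15m


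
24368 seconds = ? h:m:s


6h 46m 8s

Hours: 24368 ÷ 3600 = 6 remainder 2768
Minutes: 2768 ÷ 60 = 46 remainder 8
Seconds: 8


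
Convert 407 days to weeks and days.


Weeks: 407 ÷ 7 = 58 remainder 1

58 weeks 1 days


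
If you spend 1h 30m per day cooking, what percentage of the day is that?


Time: 90 minutes
Day: 1440 minutes
Percentage = (90/1440) × 100 ≈ 6.3%

6.3%


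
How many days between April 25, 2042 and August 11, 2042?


From April 25, 2042 to August 11, 2042
Rest of April 2042: 30 - 25 = 5
Full months: May 31, June 30, July 31
Days into August 2042: 11
Total = 5 + 31 + 30 + 31 + 11 = 108 days

108 days


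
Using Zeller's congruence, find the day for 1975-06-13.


Zeller's congruence:
q=13, m=6, k=75, j=19
h = (13 + ⌊13×7/5⌋ + 75 + ⌊75/4⌋ + ⌊19/4⌋ - 2×19) mod 7
= (13 + 18 + 75 + 18 + 4 - 38) mod 7
= 90 mod 7 = 6
h=6 → Friday

Friday


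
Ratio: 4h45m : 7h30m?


Duration 1: 285 minutes
Duration 2: 450 minutes
Ratio = 285:450
GCD = 15
Simplified = 19:30
As a decimal: 19/30 ≈ 0.63

19:30 (0.63)


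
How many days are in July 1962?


Month: July (month 7)
July has 31 days

31 days


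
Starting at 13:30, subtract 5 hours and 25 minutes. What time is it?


Start: 810 minutes from midnight
Subtract: 325 minutes
Remaining: 810 - 325 = 485
Hours: 8, Minutes: 5

08:05


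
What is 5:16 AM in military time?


05:16

Input: 5:16 AM
AM hour stays: 5


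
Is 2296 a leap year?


Yes

Rules: divisible by 4 AND (not by 100 OR by 400)
2296 ÷ 4 = 574 exactly → divisible by 4
2296 ÷ 100 = 22 remainder 96 → not divisible by 100
Divisible by 4 but not by 100 → leap year


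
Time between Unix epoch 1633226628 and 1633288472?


61844 seconds (17.2 hours / 0.72 days)

Difference = 1633288472 - 1633226628 = 61844 seconds
In hours: 61844 / 3600 ≈ 17.2
In days: 61844 / 86400 ≈ 0.72


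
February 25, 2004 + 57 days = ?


Start: February 25, 2004
Add 57 days
February 25 → March 1: 29 - 25 + 1 = 5 days (57 - 5 = 52 left)
March 1 → April 1: 31 - 1 + 1 = 31 days (52 - 31 = 21 left)
April 1 + 21 = April 22, 2004

April 22, 2004


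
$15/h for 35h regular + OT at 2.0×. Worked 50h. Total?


Regular: 35h × $15 = $525.00
Overtime: 50 - 35 = 15h
OT pay: 15h × $15 × 2.0 = $450.00
Total = $525.00 + $450.00 = $975.00

$975.00


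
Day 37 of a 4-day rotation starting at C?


Shift C

Shifts: A, B, C, D
Start: C (index 2)
Day 37: (2 + 37 - 1) mod 4
= 38 mod 4
= 2
Index 2 → shift C


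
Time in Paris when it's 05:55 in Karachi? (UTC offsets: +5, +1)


01:55

Time difference = UTC+1 - UTC+5 = -4 hours
New hour = (5 -4) mod 24
= 1 mod 24 = 1
Minutes unchanged → 01:55


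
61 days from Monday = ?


Start: Monday (index 0)
(0 + 61) mod 7
= 61 mod 7
= 5
Index 5 → Saturday

Saturday


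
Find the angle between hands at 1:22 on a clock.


Hour hand = 1×30 + 22×0.5 = 41.0°
Minute hand = 22×6 = 132°
Difference = |41.0 - 132| = 91.0°

91.0°


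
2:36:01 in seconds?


9361 seconds

Hours: 2 × 3600 = 7200
Minutes: 36 × 60 = 2160
Seconds: 1
Total = 7200 + 2160 + 1 = 9361


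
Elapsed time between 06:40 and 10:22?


3h 42m

End time in minutes: 10×60 + 22 = 622
Start time in minutes: 6×60 + 40 = 400
Difference = 622 - 400 = 222 minutes
= 3 hours 42 minutes


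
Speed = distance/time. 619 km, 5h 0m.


Distance: 619 km
Time: 5 hours
Speed = 619 / 5 = 123.8 km/h

123.8 km/h


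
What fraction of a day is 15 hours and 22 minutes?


0.6403 (64.03%)

Total minutes: 15×60 + 22 = 922
Day = 24×60 = 1440 minutes
Fraction = 922/1440 ≈ 0.6403
As a percentage: 922/1440 × 100 ≈ 64.03%


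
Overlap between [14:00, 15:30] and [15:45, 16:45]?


Meeting A: 840-930 (in minutes from midnight)
Meeting B: 945-1005
Overlap start = max(840, 945) = 945
Overlap end = min(930, 1005) = 930
Overlap = max(0, 930 - 945) = 0 min

0 minutes


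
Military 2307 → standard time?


11:07 PM

Hour: 23
23 - 12 = 11 → PM


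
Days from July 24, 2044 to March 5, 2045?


From July 24, 2044 to March 5, 2045
Rest of July 2044: 31 - 24 = 7
Full months: August 31, September 30, October 31, November 30, December 31, January 31, February 2045 28
Days into March 2045: 5
Total = 7 + 31 + 30 + 31 + 30 + 31 + 31 + 28 + 5 = 224 days

224 days


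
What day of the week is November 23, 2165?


Saturday

Zeller's congruence:
q=23, m=11, k=65, j=21
h = (23 + ⌊13×12/5⌋ + 65 + ⌊65/4⌋ + ⌊21/4⌋ - 2×21) mod 7
= (23 + 31 + 65 + 16 + 5 - 42) mod 7
= 98 mod 7 = 0
h=0 → Saturday


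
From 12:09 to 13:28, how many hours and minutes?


1h 19m

End time in minutes: 13×60 + 28 = 808
Start time in minutes: 12×60 + 9 = 729
Difference = 808 - 729 = 79 minutes
= 1 hours 19 minutes


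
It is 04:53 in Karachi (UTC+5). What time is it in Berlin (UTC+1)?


00:53

Time difference = UTC+1 - UTC+5 = -4 hours
New hour = (4 -4) mod 24
= 0 mod 24 = 0
Minutes unchanged → 00:53


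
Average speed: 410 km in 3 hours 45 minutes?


Distance: 410 km
Time: 3h 45m = 225 min = 225/60 = 15/4 hours
Speed = 410 ÷ (15/4) = 410 × 4 / 15 = 1640/15 ≈ 109.3 km/h

109.3 km/h


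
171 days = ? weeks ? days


Weeks: 171 ÷ 7 = 24 remainder 3

24 weeks 3 days


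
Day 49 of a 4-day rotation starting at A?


Shift A

Shifts: A, B, C, D
Start: A (index 0)
Day 49: (0 + 49 - 1) mod 4
= 48 mod 4
= 0
Index 0 → shift A


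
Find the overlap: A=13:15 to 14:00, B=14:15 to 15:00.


Meeting A: 795-840 (in minutes from midnight)
Meeting B: 855-900
Overlap start = max(795, 855) = 855
Overlap end = min(840, 900) = 840
Overlap = max(0, 840 - 855) = 0 min

0 minutes


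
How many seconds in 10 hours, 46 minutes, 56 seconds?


38816 seconds

Hours: 10 × 3600 = 36000
Minutes: 46 × 60 = 2760
Seconds: 56
Total = 36000 + 2760 + 56 = 38816


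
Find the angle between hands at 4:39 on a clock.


Hour hand = 4×30 + 39×0.5 = 139.5°
Minute hand = 39×6 = 234°
Difference = |139.5 - 234| = 94.5°

94.5°


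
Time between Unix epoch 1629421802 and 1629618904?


197102 seconds (54.8 hours / 2.28 days)

Difference = 1629618904 - 1629421802 = 197102 seconds
In hours: 197102 / 3600 ≈ 54.8
In days: 197102 / 86400 ≈ 2.28


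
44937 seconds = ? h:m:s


Hours: 44937 ÷ 3600 = 12 remainder 1737
Minutes: 1737 ÷ 60 = 28 remainder 57
Seconds: 57

12h 28m 57s


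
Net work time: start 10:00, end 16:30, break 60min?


Total time = (16×60+30) - (10×60+0)
= 990 - 600 = 390 min
Minus break: 390 - 60 = 330 min
= 5h 30m

5h 30m (330 minutes)


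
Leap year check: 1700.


No

Rules: divisible by 4 AND (not by 100 OR by 400)
1700 ÷ 4 = 425 exactly → divisible by 4
1700 ÷ 100 = 17 exactly → divisible by 100
1700 ÷ 400 = 4 remainder 100 → not divisible by 400
Divisible by 100 but not by 400 → not a leap year


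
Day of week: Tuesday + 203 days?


Tuesday

Start: Tuesday (index 1)
(1 + 203) mod 7
= 204 mod 7
= 1
Index 1 → Tuesday


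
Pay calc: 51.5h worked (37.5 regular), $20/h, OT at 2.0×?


$1310.00

Regular: 37.5h × $20 = $750.00
Overtime: 51.5 - 37.5 = 14.0h
OT pay: 14.0h × $20 × 2.0 = $560.00
Total = $750.00 + $560.00 = $1310.00


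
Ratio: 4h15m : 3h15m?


Duration 1: 255 minutes
Duration 2: 195 minutes
Ratio = 255:195
GCD = 15
Simplified = 17:13
As a decimal: 17/13 ≈ 1.31

17:13 (1.31)


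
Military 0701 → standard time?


Hour: 7
7 < 12 → AM

7:01 AM


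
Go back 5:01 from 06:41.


01:40

Start: 401 minutes from midnight
Subtract: 301 minutes
Remaining: 401 - 301 = 100
Hours: 1, Minutes: 40


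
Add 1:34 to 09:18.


10:52

Start: 558 minutes from midnight
Add: 94 minutes
Total: 652 minutes
Hours: 652 ÷ 60 = 10 remainder 52


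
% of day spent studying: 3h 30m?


14.6%

Time: 210 minutes
Day: 1440 minutes
Percentage = (210/1440) × 100 ≈ 14.6%


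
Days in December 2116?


Month: December (month 12)
December has 31 days

31 days


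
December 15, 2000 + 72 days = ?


February 25, 2001

Start: December 15, 2000
Add 72 days
December 15 → January 1: 31 - 15 + 1 = 17 days (72 - 17 = 55 left)
January 1 → February 1: 31 - 1 + 1 = 31 days (55 - 31 = 24 left)
February 1 + 24 = February 25, 2001


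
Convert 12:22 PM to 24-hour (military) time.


12:22

Input: 12:22 PM
12 PM → 12 (noon)


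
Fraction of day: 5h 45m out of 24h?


Total minutes: 5×60 + 45 = 345
Day = 24×60 = 1440 minutes
Fraction = 345/1440 ≈ 0.2396
As a percentage: 345/1440 × 100 ≈ 23.96%

0.2396 (23.96%)


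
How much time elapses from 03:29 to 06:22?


2h 53m

End time in minutes: 6×60 + 22 = 382
Start time in minutes: 3×60 + 29 = 209
Difference = 382 - 209 = 173 minutes
= 2 hours 53 minutes


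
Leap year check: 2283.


Rules: divisible by 4 AND (not by 100 OR by 400)
2283 ÷ 4 = 570 remainder 3 → not divisible by 4
Not divisible by 4 → not a leap year

No


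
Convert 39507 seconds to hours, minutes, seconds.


Hours: 39507 ÷ 3600 = 10 remainder 3507
Minutes: 3507 ÷ 60 = 58 remainder 27
Seconds: 27

10h 58m 27s


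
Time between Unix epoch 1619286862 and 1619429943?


143081 seconds (39.7 hours / 1.66 days)

Difference = 1619429943 - 1619286862 = 143081 seconds
In hours: 143081 / 3600 ≈ 39.7
In days: 143081 / 86400 ≈ 1.66


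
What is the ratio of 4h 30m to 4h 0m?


Duration 1: 270 minutes
Duration 2: 240 minutes
Ratio = 270:240
GCD = 30
Simplified = 9:8
As a decimal: 9/8 ≈ 1.13

9:8 (1.13)


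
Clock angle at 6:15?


Hour hand = 6×30 + 15×0.5 = 187.5°
Minute hand = 15×6 = 90°
Difference = |187.5 - 90| = 97.5°

97.5°


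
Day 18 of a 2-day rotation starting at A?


Shift B

Shifts: A, B
Start: A (index 0)
Day 18: (0 + 18 - 1) mod 2
= 17 mod 2
= 1
Index 1 → shift B


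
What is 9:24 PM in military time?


21:24

Input: 9:24 PM
PM: 9 + 12 = 21


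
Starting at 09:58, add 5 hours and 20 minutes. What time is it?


Start: 598 minutes from midnight
Add: 320 minutes
Total: 918 minutes
Hours: 918 ÷ 60 = 15 remainder 18

15:18


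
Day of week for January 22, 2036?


Tuesday

Zeller's congruence:
q=22, m=13, k=35, j=20
h = (22 + ⌊13×14/5⌋ + 35 + ⌊35/4⌋ + ⌊20/4⌋ - 2×20) mod 7
= (22 + 36 + 35 + 8 + 5 - 40) mod 7
= 66 mod 7 = 3
h=3 → Tuesday


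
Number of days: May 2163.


Month: May (month 5)
May has 31 days

31 days


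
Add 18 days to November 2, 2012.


November 20, 2012

Start: November 2, 2012
Add 18 days
November 2 + 18 = November 20, 2012


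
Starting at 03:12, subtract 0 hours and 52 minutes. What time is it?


02:20

Start: 192 minutes from midnight
Subtract: 52 minutes
Remaining: 192 - 52 = 140
Hours: 2, Minutes: 20


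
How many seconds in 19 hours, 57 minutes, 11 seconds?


71831 seconds

Hours: 19 × 3600 = 68400
Minutes: 57 × 60 = 3420
Seconds: 11
Total = 68400 + 3420 + 11 = 71831


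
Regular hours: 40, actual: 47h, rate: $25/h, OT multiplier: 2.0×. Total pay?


Regular: 40h × $25 = $1000.00
Overtime: 47 - 40 = 7h
OT pay: 7h × $25 × 2.0 = $350.00
Total = $1000.00 + $350.00 = $1350.00

$1350.00


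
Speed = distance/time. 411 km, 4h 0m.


102.8 km/h

Distance: 411 km
Time: 4 hours
Speed = 411 / 4 ≈ 102.8 km/h


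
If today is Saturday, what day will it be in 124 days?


Thursday

Start: Saturday (index 5)
(5 + 124) mod 7
= 129 mod 7
= 3
Index 3 → Thursday


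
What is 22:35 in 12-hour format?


Hour: 22
22 - 12 = 10 → PM

10:35 PM


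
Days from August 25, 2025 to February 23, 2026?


From August 25, 2025 to February 23, 2026
Rest of August 2025: 31 - 25 = 6
Full months: September 30, October 31, November 30, December 31, January 31
Days into February 2026: 23
Total = 6 + 30 + 31 + 30 + 31 + 31 + 23 = 182 days

182 days


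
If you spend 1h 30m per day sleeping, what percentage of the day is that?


6.3%

Time: 90 minutes
Day: 1440 minutes
Percentage = (90/1440) × 100 ≈ 6.3%


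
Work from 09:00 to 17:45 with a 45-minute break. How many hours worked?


Total time = (17×60+45) - (9×60+0)
= 1065 - 540 = 525 min
Minus break: 525 - 45 = 480 min
= 8h 0m

8h 0m (480 minutes)


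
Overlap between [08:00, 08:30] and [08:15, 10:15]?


15 minutes

Meeting A: 480-510 (in minutes from midnight)
Meeting B: 495-615
Overlap start = max(480, 495) = 495
Overlap end = min(510, 615) = 510
Overlap = max(0, 510 - 495) = 15 min


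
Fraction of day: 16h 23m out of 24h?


0.6826 (68.26%)

Total minutes: 16×60 + 23 = 983
Day = 24×60 = 1440 minutes
Fraction = 983/1440 ≈ 0.6826
As a percentage: 983/1440 × 100 ≈ 68.26%


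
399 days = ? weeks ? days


57 weeks 0 days

Weeks: 399 ÷ 7 = 57 remainder 0


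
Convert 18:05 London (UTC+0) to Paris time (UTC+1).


Time difference = UTC+1 - UTC+0 = +1 hours
New hour = (18 + 1) mod 24
= 19 mod 24 = 19
Minutes unchanged → 19:05

19:05


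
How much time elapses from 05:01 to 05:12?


End time in minutes: 5×60 + 12 = 312
Start time in minutes: 5×60 + 1 = 301
Difference = 312 - 301 = 11 minutes
= 0 hours 11 minutes

0h 11m


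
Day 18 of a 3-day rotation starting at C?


Shifts: A, B, C
Start: C (index 2)
Day 18: (2 + 18 - 1) mod 3
= 19 mod 3
= 1
Index 1 → shift B

Shift B


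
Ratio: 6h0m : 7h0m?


6:7 (0.86)

Duration 1: 360 minutes
Duration 2: 420 minutes
Ratio = 360:420
GCD = 60
Simplified = 6:7
As a decimal: 6/7 ≈ 0.86


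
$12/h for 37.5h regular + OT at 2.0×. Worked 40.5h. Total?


Regular: 37.5h × $12 = $450.00
Overtime: 40.5 - 37.5 = 3.0h
OT pay: 3.0h × $12 × 2.0 = $72.00
Total = $450.00 + $72.00 = $522.00

$522.00


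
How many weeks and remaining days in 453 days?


64 weeks 5 days

Weeks: 453 ÷ 7 = 64 remainder 5


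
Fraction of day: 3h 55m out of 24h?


0.1632 (16.32%)

Total minutes: 3×60 + 55 = 235
Day = 24×60 = 1440 minutes
Fraction = 235/1440 ≈ 0.1632
As a percentage: 235/1440 × 100 ≈ 16.32%


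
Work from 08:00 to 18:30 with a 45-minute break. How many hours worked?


Total time = (18×60+30) - (8×60+0)
= 1110 - 480 = 630 min
Minus break: 630 - 45 = 585 min
= 9h 45m

9h 45m (585 minutes)


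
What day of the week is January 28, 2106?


Thursday

Zeller's congruence:
q=28, m=13, k=5, j=21
h = (28 + ⌊13×14/5⌋ + 5 + ⌊5/4⌋ + ⌊21/4⌋ - 2×21) mod 7
= (28 + 36 + 5 + 1 + 5 - 42) mod 7
= 33 mod 7 = 5
h=5 → Thursday


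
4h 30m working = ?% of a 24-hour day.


18.8%

Time: 270 minutes
Day: 1440 minutes
Percentage = (270/1440) × 100 ≈ 18.8%


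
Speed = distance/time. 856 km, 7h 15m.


Distance: 856 km
Time: 7h 15m = 435 min = 435/60 = 29/4 hours
Speed = 856 ÷ (29/4) = 856 × 4 / 29 = 3424/29 ≈ 118.1 km/h

118.1 km/h


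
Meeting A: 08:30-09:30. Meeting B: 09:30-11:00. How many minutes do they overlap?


0 minutes

Meeting A: 510-570 (in minutes from midnight)
Meeting B: 570-660
Overlap start = max(510, 570) = 570
Overlap end = min(570, 660) = 570
Overlap = max(0, 570 - 570) = 0 min


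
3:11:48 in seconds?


Hours: 3 × 3600 = 10800
Minutes: 11 × 60 = 660
Seconds: 48
Total = 10800 + 660 + 48 = 11508

11508 seconds


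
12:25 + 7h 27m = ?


19:52

Start: 745 minutes from midnight
Add: 447 minutes
Total: 1192 minutes
Hours: 1192 ÷ 60 = 19 remainder 52


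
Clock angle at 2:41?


Hour hand = 2×30 + 41×0.5 = 80.5°
Minute hand = 41×6 = 246°
Difference = |80.5 - 246| = 165.5°

165.5°


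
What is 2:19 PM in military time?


Input: 2:19 PM
PM: 2 + 12 = 14

14:19


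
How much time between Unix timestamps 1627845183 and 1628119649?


Difference = 1628119649 - 1627845183 = 274466 seconds
In hours: 274466 / 3600 ≈ 76.2
In days: 274466 / 86400 ≈ 3.18

274466 seconds (76.2 hours / 3.18 days)


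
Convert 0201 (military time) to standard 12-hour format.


Hour: 2
2 < 12 → AM

2:01 AM


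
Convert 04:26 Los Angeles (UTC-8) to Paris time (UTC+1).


13:26

Time difference = UTC+1 - UTC-8 = +9 hours
New hour = (4 + 9) mod 24
= 13 mod 24 = 13
Minutes unchanged → 13:26


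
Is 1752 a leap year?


Rules: divisible by 4 AND (not by 100 OR by 400)
1752 ÷ 4 = 438 exactly → divisible by 4
1752 ÷ 100 = 17 remainder 52 → not divisible by 100
Divisible by 4 but not by 100 → leap year

Yes


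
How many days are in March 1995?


Month: March (month 3)
March has 31 days

31 days


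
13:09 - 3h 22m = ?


Start: 789 minutes from midnight
Subtract: 202 minutes
Remaining: 789 - 202 = 587
Hours: 9, Minutes: 47

09:47


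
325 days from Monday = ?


Start: Monday (index 0)
(0 + 325) mod 7
= 325 mod 7
= 3
Index 3 → Thursday

Thursday


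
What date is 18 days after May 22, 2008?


June 9, 2008

Start: May 22, 2008
Add 18 days
May 22 → June 1: 31 - 22 + 1 = 10 days (18 - 10 = 8 left)
June 1 + 8 = June 9, 2008


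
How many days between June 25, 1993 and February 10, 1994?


From June 25, 1993 to February 10, 1994
Rest of June 1993: 30 - 25 = 5
Full months: July 31, August 31, September 30, October 31, November 30, December 31, January 31
Days into February 1994: 10
Total = 5 + 31 + 31 + 30 + 31 + 30 + 31 + 31 + 10 = 230 days

230 days


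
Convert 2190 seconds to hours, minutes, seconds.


0h 36m 30s

Hours: 2190 ÷ 3600 = 0 remainder 2190
Minutes: 2190 ÷ 60 = 36 remainder 30
Seconds: 30


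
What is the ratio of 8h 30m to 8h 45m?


Duration 1: 510 minutes
Duration 2: 525 minutes
Ratio = 510:525
GCD = 15
Simplified = 34:35
As a decimal: 34/35 ≈ 0.97

34:35 (0.97)


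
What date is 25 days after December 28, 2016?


January 22, 2017

Start: December 28, 2016
Add 25 days
December 28 → January 1: 31 - 28 + 1 = 4 days (25 - 4 = 21 left)
January 1 + 21 = January 22, 2017


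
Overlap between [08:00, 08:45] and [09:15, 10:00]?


0 minutes

Meeting A: 480-525 (in minutes from midnight)
Meeting B: 555-600
Overlap start = max(480, 555) = 555
Overlap end = min(525, 600) = 525
Overlap = max(0, 525 - 555) = 0 min


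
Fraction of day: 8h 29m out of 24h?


0.3535 (35.35%)

Total minutes: 8×60 + 29 = 509
Day = 24×60 = 1440 minutes
Fraction = 509/1440 ≈ 0.3535
As a percentage: 509/1440 × 100 ≈ 35.35%


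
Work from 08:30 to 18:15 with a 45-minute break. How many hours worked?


9h 0m (540 minutes)

Total time = (18×60+15) - (8×60+30)
= 1095 - 510 = 585 min
Minus break: 585 - 45 = 540 min
= 9h 0m


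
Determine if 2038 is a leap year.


No

Rules: divisible by 4 AND (not by 100 OR by 400)
2038 ÷ 4 = 509 remainder 2 → not divisible by 4
Not divisible by 4 → not a leap year


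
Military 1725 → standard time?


Hour: 17
17 - 12 = 5 → PM

5:25 PM


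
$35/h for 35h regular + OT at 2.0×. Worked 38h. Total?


Regular: 35h × $35 = $1225.00
Overtime: 38 - 35 = 3h
OT pay: 3h × $35 × 2.0 = $210.00
Total = $1225.00 + $210.00 = $1435.00

$1435.00


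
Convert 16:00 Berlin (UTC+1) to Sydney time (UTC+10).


01:00 (next day)

Time difference = UTC+10 - UTC+1 = +9 hours
New hour = (16 + 9) mod 24
= 25 mod 24 = 1
Minutes unchanged → 01:00; 25 ≥ 24 → next day


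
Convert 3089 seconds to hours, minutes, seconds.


0h 51m 29s

Hours: 3089 ÷ 3600 = 0 remainder 3089
Minutes: 3089 ÷ 60 = 51 remainder 29
Seconds: 29


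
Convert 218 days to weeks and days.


31 weeks 1 days

Weeks: 218 ÷ 7 = 31 remainder 1


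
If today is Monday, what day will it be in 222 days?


Saturday

Start: Monday (index 0)
(0 + 222) mod 7
= 222 mod 7
= 5
Index 5 → Saturday


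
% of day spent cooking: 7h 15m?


Time: 435 minutes
Day: 1440 minutes
Percentage = (435/1440) × 100 ≈ 30.2%

30.2%


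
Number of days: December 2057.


31 days

Month: December (month 12)
December has 31 days


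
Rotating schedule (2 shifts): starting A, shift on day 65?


Shift A

Shifts: A, B
Start: A (index 0)
Day 65: (0 + 65 - 1) mod 2
= 64 mod 2
= 0
Index 0 → shift A


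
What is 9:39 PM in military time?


21:39

Input: 9:39 PM
PM: 9 + 12 = 21


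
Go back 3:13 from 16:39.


13:26

Start: 999 minutes from midnight
Subtract: 193 minutes
Remaining: 999 - 193 = 806
Hours: 13, Minutes: 26


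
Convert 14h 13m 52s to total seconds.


51232 seconds

Hours: 14 × 3600 = 50400
Minutes: 13 × 60 = 780
Seconds: 52
Total = 50400 + 780 + 52 = 51232


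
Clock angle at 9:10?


Hour hand = 9×30 + 10×0.5 = 275.0°
Minute hand = 10×6 = 60°
Difference = |275.0 - 60| = 215.0°
Since > 180°: 360 - 215.0 = 145.0°

145.0°


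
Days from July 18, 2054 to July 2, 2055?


349 days

From July 18, 2054 to July 2, 2055
Rest of July 2054: 31 - 18 = 13
Full months: August 31, September 30, October 31, November 30, December 31, January 31, February 2055 28, March 31, April 30, May 31, June 30
Days into July 2055: 2
Total = 13 + 31 + 30 + 31 + 30 + 31 + 31 + 28 + 31 + 30 + 31 + 30 + 2 = 349 days


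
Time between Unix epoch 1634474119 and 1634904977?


430858 seconds (119.7 hours / 4.99 days)

Difference = 1634904977 - 1634474119 = 430858 seconds
In hours: 430858 / 3600 ≈ 119.7
In days: 430858 / 86400 ≈ 4.99


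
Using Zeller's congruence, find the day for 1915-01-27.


Wednesday

Zeller's congruence:
q=27, m=13, k=14, j=19
h = (27 + ⌊13×14/5⌋ + 14 + ⌊14/4⌋ + ⌊19/4⌋ - 2×19) mod 7
= (27 + 36 + 14 + 3 + 4 - 38) mod 7
= 46 mod 7 = 4
h=4 → Wednesday


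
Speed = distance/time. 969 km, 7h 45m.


Distance: 969 km
Time: 7h 45m = 465 min = 465/60 = 31/4 hours
Speed = 969 ÷ (31/4) = 969 × 4 / 31 = 3876/31 ≈ 125.0 km/h

125.0 km/h


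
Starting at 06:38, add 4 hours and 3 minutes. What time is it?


10:41

Start: 398 minutes from midnight
Add: 243 minutes
Total: 641 minutes
Hours: 641 ÷ 60 = 10 remainder 41


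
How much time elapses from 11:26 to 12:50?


1h 24m

End time in minutes: 12×60 + 50 = 770
Start time in minutes: 11×60 + 26 = 686
Difference = 770 - 686 = 84 minutes
= 1 hours 24 minutes


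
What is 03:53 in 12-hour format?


Hour: 3
3 < 12 → AM

3:53 AM


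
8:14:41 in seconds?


29681 seconds

Hours: 8 × 3600 = 28800
Minutes: 14 × 60 = 840
Seconds: 41
Total = 28800 + 840 + 41 = 29681


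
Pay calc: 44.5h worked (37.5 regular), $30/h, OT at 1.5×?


$1440.00

Regular: 37.5h × $30 = $1125.00
Overtime: 44.5 - 37.5 = 7.0h
OT pay: 7.0h × $30 × 1.5 = $315.00
Total = $1125.00 + $315.00 = $1440.00


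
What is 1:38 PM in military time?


13:38

Input: 1:38 PM
PM: 1 + 12 = 13


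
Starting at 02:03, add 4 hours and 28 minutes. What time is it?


Start: 123 minutes from midnight
Add: 268 minutes
Total: 391 minutes
Hours: 391 ÷ 60 = 6 remainder 31

06:31


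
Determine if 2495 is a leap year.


No

Rules: divisible by 4 AND (not by 100 OR by 400)
2495 ÷ 4 = 623 remainder 3 → not divisible by 4
Not divisible by 4 → not a leap year


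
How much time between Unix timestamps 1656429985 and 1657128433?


Difference = 1657128433 - 1656429985 = 698448 seconds
In hours: 698448 / 3600 ≈ 194.0
In days: 698448 / 86400 ≈ 8.08

698448 seconds (194.0 hours / 8.08 days)


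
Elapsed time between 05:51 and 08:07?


2h 16m

End time in minutes: 8×60 + 7 = 487
Start time in minutes: 5×60 + 51 = 351
Difference = 487 - 351 = 136 minutes
= 2 hours 16 minutes


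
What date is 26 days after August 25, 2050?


September 20, 2050

Start: August 25, 2050
Add 26 days
August 25 → September 1: 31 - 25 + 1 = 7 days (26 - 7 = 19 left)
September 1 + 19 = September 20, 2050


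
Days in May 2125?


Month: May (month 5)
May has 31 days

31 days


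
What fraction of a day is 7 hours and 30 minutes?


Total minutes: 7×60 + 30 = 450
Day = 24×60 = 1440 minutes
Fraction = 450/1440 = 0.3125
As a percentage: 450/1440 × 100 = 31.25%

0.3125 (31.25%)


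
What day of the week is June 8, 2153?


Friday

Zeller's congruence:
q=8, m=6, k=53, j=21
h = (8 + ⌊13×7/5⌋ + 53 + ⌊53/4⌋ + ⌊21/4⌋ - 2×21) mod 7
= (8 + 18 + 53 + 13 + 5 - 42) mod 7
= 55 mod 7 = 6
h=6 → Friday


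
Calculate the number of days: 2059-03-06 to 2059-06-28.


114 days

From March 6, 2059 to June 28, 2059
Rest of March 2059: 31 - 6 = 25
Full months: April 30, May 31
Days into June 2059: 28
Total = 25 + 30 + 31 + 28 = 114 days


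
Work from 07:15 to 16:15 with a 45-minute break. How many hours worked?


8h 15m (495 minutes)

Total time = (16×60+15) - (7×60+15)
= 975 - 435 = 540 min
Minus break: 540 - 45 = 495 min
= 8h 15m


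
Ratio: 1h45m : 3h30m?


Duration 1: 105 minutes
Duration 2: 210 minutes
Ratio = 105:210
GCD = 105
Simplified = 1:2
As a decimal: 1/2 = 0.50

1:2 (0.50)


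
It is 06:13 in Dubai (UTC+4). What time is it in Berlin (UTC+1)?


03:13

Time difference = UTC+1 - UTC+4 = -3 hours
New hour = (6 -3) mod 24
= 3 mod 24 = 3
Minutes unchanged → 03:13


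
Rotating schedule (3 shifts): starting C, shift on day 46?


Shifts: A, B, C
Start: C (index 2)
Day 46: (2 + 46 - 1) mod 3
= 47 mod 3
= 2
Index 2 → shift C

Shift C


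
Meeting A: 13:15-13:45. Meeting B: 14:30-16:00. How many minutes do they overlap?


Meeting A: 795-825 (in minutes from midnight)
Meeting B: 870-960
Overlap start = max(795, 870) = 870
Overlap end = min(825, 960) = 825
Overlap = max(0, 825 - 870) = 0 min

0 minutes


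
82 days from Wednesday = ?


Start: Wednesday (index 2)
(2 + 82) mod 7
= 84 mod 7
= 0
Index 0 → Monday

Monday


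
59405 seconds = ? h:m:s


16h 30m 5s

Hours: 59405 ÷ 3600 = 16 remainder 1805
Minutes: 1805 ÷ 60 = 30 remainder 5
Seconds: 5


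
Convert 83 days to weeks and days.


11 weeks 6 days

Weeks: 83 ÷ 7 = 11 remainder 6


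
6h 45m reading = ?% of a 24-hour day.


28.1%

Time: 405 minutes
Day: 1440 minutes
Percentage = (405/1440) × 100 ≈ 28.1%


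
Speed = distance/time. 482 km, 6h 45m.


71.4 km/h

Distance: 482 km
Time: 6h 45m = 405 min = 405/60 = 27/4 hours
Speed = 482 ÷ (27/4) = 482 × 4 / 27 = 1928/27 ≈ 71.4 km/h


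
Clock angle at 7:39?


Hour hand = 7×30 + 39×0.5 = 229.5°
Minute hand = 39×6 = 234°
Difference = |229.5 - 234| = 4.5°

4.5°


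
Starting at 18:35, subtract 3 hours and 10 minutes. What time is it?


15:25

Start: 1115 minutes from midnight
Subtract: 190 minutes
Remaining: 1115 - 190 = 925
Hours: 15, Minutes: 25


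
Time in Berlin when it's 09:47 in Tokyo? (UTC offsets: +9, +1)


01:47

Time difference = UTC+1 - UTC+9 = -8 hours
New hour = (9 -8) mod 24
= 1 mod 24 = 1
Minutes unchanged → 01:47


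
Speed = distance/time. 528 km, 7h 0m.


Distance: 528 km
Time: 7 hours
Speed = 528 / 7 ≈ 75.4 km/h

75.4 km/h


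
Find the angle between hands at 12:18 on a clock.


Hour hand (12 ≡ 0 on the dial): 0×30 + 18×0.5 = 9.0°
Minute hand = 18×6 = 108°
Difference = |9.0 - 108| = 99.0°

99.0°


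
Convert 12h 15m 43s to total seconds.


44143 seconds

Hours: 12 × 3600 = 43200
Minutes: 15 × 60 = 900
Seconds: 43
Total = 43200 + 900 + 43 = 44143


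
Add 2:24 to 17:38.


Start: 1058 minutes from midnight
Add: 144 minutes
Total: 1202 minutes
Hours: 1202 ÷ 60 = 20 remainder 2

20:02


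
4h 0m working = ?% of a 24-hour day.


16.7%

Time: 240 minutes
Day: 1440 minutes
Percentage = (240/1440) × 100 ≈ 16.7%
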